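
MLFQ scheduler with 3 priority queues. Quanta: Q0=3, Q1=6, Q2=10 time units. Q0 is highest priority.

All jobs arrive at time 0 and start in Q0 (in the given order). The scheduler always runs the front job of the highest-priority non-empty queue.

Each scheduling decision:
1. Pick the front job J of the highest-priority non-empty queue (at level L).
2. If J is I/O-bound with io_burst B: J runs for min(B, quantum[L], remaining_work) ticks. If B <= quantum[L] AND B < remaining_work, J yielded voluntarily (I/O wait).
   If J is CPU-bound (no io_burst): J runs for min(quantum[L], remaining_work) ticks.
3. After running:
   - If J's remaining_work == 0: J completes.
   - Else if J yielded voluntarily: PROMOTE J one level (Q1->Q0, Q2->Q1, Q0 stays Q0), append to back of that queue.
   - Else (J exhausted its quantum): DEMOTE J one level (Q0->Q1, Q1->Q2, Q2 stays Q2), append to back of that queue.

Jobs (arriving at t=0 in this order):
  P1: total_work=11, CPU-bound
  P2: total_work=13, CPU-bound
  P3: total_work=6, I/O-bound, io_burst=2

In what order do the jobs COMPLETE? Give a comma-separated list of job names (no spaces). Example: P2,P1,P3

Answer: P3,P1,P2

Derivation:
t=0-3: P1@Q0 runs 3, rem=8, quantum used, demote→Q1. Q0=[P2,P3] Q1=[P1] Q2=[]
t=3-6: P2@Q0 runs 3, rem=10, quantum used, demote→Q1. Q0=[P3] Q1=[P1,P2] Q2=[]
t=6-8: P3@Q0 runs 2, rem=4, I/O yield, promote→Q0. Q0=[P3] Q1=[P1,P2] Q2=[]
t=8-10: P3@Q0 runs 2, rem=2, I/O yield, promote→Q0. Q0=[P3] Q1=[P1,P2] Q2=[]
t=10-12: P3@Q0 runs 2, rem=0, completes. Q0=[] Q1=[P1,P2] Q2=[]
t=12-18: P1@Q1 runs 6, rem=2, quantum used, demote→Q2. Q0=[] Q1=[P2] Q2=[P1]
t=18-24: P2@Q1 runs 6, rem=4, quantum used, demote→Q2. Q0=[] Q1=[] Q2=[P1,P2]
t=24-26: P1@Q2 runs 2, rem=0, completes. Q0=[] Q1=[] Q2=[P2]
t=26-30: P2@Q2 runs 4, rem=0, completes. Q0=[] Q1=[] Q2=[]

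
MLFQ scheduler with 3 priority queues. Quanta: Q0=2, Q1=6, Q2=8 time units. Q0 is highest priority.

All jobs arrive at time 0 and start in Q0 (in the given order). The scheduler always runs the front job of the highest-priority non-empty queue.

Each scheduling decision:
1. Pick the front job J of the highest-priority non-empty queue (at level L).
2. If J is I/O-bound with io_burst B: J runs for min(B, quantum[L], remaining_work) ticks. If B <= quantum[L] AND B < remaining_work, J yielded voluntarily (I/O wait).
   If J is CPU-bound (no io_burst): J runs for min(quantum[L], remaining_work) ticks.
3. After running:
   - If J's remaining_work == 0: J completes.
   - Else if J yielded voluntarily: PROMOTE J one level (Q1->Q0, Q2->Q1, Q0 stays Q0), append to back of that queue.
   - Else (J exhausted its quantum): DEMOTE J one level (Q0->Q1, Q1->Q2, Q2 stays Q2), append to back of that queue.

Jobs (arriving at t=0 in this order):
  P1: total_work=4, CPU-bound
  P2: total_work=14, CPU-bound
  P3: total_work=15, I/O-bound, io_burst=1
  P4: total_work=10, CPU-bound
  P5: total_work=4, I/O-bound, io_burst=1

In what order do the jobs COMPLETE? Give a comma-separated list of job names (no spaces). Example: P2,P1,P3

t=0-2: P1@Q0 runs 2, rem=2, quantum used, demote→Q1. Q0=[P2,P3,P4,P5] Q1=[P1] Q2=[]
t=2-4: P2@Q0 runs 2, rem=12, quantum used, demote→Q1. Q0=[P3,P4,P5] Q1=[P1,P2] Q2=[]
t=4-5: P3@Q0 runs 1, rem=14, I/O yield, promote→Q0. Q0=[P4,P5,P3] Q1=[P1,P2] Q2=[]
t=5-7: P4@Q0 runs 2, rem=8, quantum used, demote→Q1. Q0=[P5,P3] Q1=[P1,P2,P4] Q2=[]
t=7-8: P5@Q0 runs 1, rem=3, I/O yield, promote→Q0. Q0=[P3,P5] Q1=[P1,P2,P4] Q2=[]
t=8-9: P3@Q0 runs 1, rem=13, I/O yield, promote→Q0. Q0=[P5,P3] Q1=[P1,P2,P4] Q2=[]
t=9-10: P5@Q0 runs 1, rem=2, I/O yield, promote→Q0. Q0=[P3,P5] Q1=[P1,P2,P4] Q2=[]
t=10-11: P3@Q0 runs 1, rem=12, I/O yield, promote→Q0. Q0=[P5,P3] Q1=[P1,P2,P4] Q2=[]
t=11-12: P5@Q0 runs 1, rem=1, I/O yield, promote→Q0. Q0=[P3,P5] Q1=[P1,P2,P4] Q2=[]
t=12-13: P3@Q0 runs 1, rem=11, I/O yield, promote→Q0. Q0=[P5,P3] Q1=[P1,P2,P4] Q2=[]
t=13-14: P5@Q0 runs 1, rem=0, completes. Q0=[P3] Q1=[P1,P2,P4] Q2=[]
t=14-15: P3@Q0 runs 1, rem=10, I/O yield, promote→Q0. Q0=[P3] Q1=[P1,P2,P4] Q2=[]
t=15-16: P3@Q0 runs 1, rem=9, I/O yield, promote→Q0. Q0=[P3] Q1=[P1,P2,P4] Q2=[]
t=16-17: P3@Q0 runs 1, rem=8, I/O yield, promote→Q0. Q0=[P3] Q1=[P1,P2,P4] Q2=[]
t=17-18: P3@Q0 runs 1, rem=7, I/O yield, promote→Q0. Q0=[P3] Q1=[P1,P2,P4] Q2=[]
t=18-19: P3@Q0 runs 1, rem=6, I/O yield, promote→Q0. Q0=[P3] Q1=[P1,P2,P4] Q2=[]
t=19-20: P3@Q0 runs 1, rem=5, I/O yield, promote→Q0. Q0=[P3] Q1=[P1,P2,P4] Q2=[]
t=20-21: P3@Q0 runs 1, rem=4, I/O yield, promote→Q0. Q0=[P3] Q1=[P1,P2,P4] Q2=[]
t=21-22: P3@Q0 runs 1, rem=3, I/O yield, promote→Q0. Q0=[P3] Q1=[P1,P2,P4] Q2=[]
t=22-23: P3@Q0 runs 1, rem=2, I/O yield, promote→Q0. Q0=[P3] Q1=[P1,P2,P4] Q2=[]
t=23-24: P3@Q0 runs 1, rem=1, I/O yield, promote→Q0. Q0=[P3] Q1=[P1,P2,P4] Q2=[]
t=24-25: P3@Q0 runs 1, rem=0, completes. Q0=[] Q1=[P1,P2,P4] Q2=[]
t=25-27: P1@Q1 runs 2, rem=0, completes. Q0=[] Q1=[P2,P4] Q2=[]
t=27-33: P2@Q1 runs 6, rem=6, quantum used, demote→Q2. Q0=[] Q1=[P4] Q2=[P2]
t=33-39: P4@Q1 runs 6, rem=2, quantum used, demote→Q2. Q0=[] Q1=[] Q2=[P2,P4]
t=39-45: P2@Q2 runs 6, rem=0, completes. Q0=[] Q1=[] Q2=[P4]
t=45-47: P4@Q2 runs 2, rem=0, completes. Q0=[] Q1=[] Q2=[]

Answer: P5,P3,P1,P2,P4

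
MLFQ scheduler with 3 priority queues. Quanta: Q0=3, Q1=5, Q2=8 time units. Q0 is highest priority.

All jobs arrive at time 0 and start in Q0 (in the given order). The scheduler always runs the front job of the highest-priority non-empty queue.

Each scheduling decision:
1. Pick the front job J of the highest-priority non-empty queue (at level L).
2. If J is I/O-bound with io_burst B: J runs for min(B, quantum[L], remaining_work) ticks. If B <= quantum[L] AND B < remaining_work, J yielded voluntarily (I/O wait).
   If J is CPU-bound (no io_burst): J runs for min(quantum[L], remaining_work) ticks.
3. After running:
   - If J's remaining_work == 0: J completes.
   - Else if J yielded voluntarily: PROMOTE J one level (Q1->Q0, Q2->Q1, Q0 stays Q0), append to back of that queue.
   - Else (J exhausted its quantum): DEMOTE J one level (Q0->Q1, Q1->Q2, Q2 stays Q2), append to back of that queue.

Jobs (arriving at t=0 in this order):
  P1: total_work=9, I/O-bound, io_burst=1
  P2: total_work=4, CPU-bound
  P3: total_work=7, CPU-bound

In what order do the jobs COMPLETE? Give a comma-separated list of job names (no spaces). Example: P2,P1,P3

Answer: P1,P2,P3

Derivation:
t=0-1: P1@Q0 runs 1, rem=8, I/O yield, promote→Q0. Q0=[P2,P3,P1] Q1=[] Q2=[]
t=1-4: P2@Q0 runs 3, rem=1, quantum used, demote→Q1. Q0=[P3,P1] Q1=[P2] Q2=[]
t=4-7: P3@Q0 runs 3, rem=4, quantum used, demote→Q1. Q0=[P1] Q1=[P2,P3] Q2=[]
t=7-8: P1@Q0 runs 1, rem=7, I/O yield, promote→Q0. Q0=[P1] Q1=[P2,P3] Q2=[]
t=8-9: P1@Q0 runs 1, rem=6, I/O yield, promote→Q0. Q0=[P1] Q1=[P2,P3] Q2=[]
t=9-10: P1@Q0 runs 1, rem=5, I/O yield, promote→Q0. Q0=[P1] Q1=[P2,P3] Q2=[]
t=10-11: P1@Q0 runs 1, rem=4, I/O yield, promote→Q0. Q0=[P1] Q1=[P2,P3] Q2=[]
t=11-12: P1@Q0 runs 1, rem=3, I/O yield, promote→Q0. Q0=[P1] Q1=[P2,P3] Q2=[]
t=12-13: P1@Q0 runs 1, rem=2, I/O yield, promote→Q0. Q0=[P1] Q1=[P2,P3] Q2=[]
t=13-14: P1@Q0 runs 1, rem=1, I/O yield, promote→Q0. Q0=[P1] Q1=[P2,P3] Q2=[]
t=14-15: P1@Q0 runs 1, rem=0, completes. Q0=[] Q1=[P2,P3] Q2=[]
t=15-16: P2@Q1 runs 1, rem=0, completes. Q0=[] Q1=[P3] Q2=[]
t=16-20: P3@Q1 runs 4, rem=0, completes. Q0=[] Q1=[] Q2=[]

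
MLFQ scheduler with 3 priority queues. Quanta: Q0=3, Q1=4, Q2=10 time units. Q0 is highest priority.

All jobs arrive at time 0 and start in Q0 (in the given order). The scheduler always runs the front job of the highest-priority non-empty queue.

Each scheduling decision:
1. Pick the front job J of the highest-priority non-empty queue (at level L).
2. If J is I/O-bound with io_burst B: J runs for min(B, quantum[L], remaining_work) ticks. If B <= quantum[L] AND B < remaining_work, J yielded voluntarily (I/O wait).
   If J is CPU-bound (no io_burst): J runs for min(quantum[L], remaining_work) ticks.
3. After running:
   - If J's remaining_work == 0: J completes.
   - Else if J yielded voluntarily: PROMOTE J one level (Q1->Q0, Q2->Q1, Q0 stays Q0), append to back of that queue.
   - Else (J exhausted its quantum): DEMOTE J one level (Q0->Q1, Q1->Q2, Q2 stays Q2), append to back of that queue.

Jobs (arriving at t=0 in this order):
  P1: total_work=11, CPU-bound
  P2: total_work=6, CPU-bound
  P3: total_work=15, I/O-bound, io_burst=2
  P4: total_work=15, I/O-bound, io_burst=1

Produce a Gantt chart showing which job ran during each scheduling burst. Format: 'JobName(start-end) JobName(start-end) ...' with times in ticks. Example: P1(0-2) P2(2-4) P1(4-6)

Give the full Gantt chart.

Answer: P1(0-3) P2(3-6) P3(6-8) P4(8-9) P3(9-11) P4(11-12) P3(12-14) P4(14-15) P3(15-17) P4(17-18) P3(18-20) P4(20-21) P3(21-23) P4(23-24) P3(24-26) P4(26-27) P3(27-28) P4(28-29) P4(29-30) P4(30-31) P4(31-32) P4(32-33) P4(33-34) P4(34-35) P4(35-36) P1(36-40) P2(40-43) P1(43-47)

Derivation:
t=0-3: P1@Q0 runs 3, rem=8, quantum used, demote→Q1. Q0=[P2,P3,P4] Q1=[P1] Q2=[]
t=3-6: P2@Q0 runs 3, rem=3, quantum used, demote→Q1. Q0=[P3,P4] Q1=[P1,P2] Q2=[]
t=6-8: P3@Q0 runs 2, rem=13, I/O yield, promote→Q0. Q0=[P4,P3] Q1=[P1,P2] Q2=[]
t=8-9: P4@Q0 runs 1, rem=14, I/O yield, promote→Q0. Q0=[P3,P4] Q1=[P1,P2] Q2=[]
t=9-11: P3@Q0 runs 2, rem=11, I/O yield, promote→Q0. Q0=[P4,P3] Q1=[P1,P2] Q2=[]
t=11-12: P4@Q0 runs 1, rem=13, I/O yield, promote→Q0. Q0=[P3,P4] Q1=[P1,P2] Q2=[]
t=12-14: P3@Q0 runs 2, rem=9, I/O yield, promote→Q0. Q0=[P4,P3] Q1=[P1,P2] Q2=[]
t=14-15: P4@Q0 runs 1, rem=12, I/O yield, promote→Q0. Q0=[P3,P4] Q1=[P1,P2] Q2=[]
t=15-17: P3@Q0 runs 2, rem=7, I/O yield, promote→Q0. Q0=[P4,P3] Q1=[P1,P2] Q2=[]
t=17-18: P4@Q0 runs 1, rem=11, I/O yield, promote→Q0. Q0=[P3,P4] Q1=[P1,P2] Q2=[]
t=18-20: P3@Q0 runs 2, rem=5, I/O yield, promote→Q0. Q0=[P4,P3] Q1=[P1,P2] Q2=[]
t=20-21: P4@Q0 runs 1, rem=10, I/O yield, promote→Q0. Q0=[P3,P4] Q1=[P1,P2] Q2=[]
t=21-23: P3@Q0 runs 2, rem=3, I/O yield, promote→Q0. Q0=[P4,P3] Q1=[P1,P2] Q2=[]
t=23-24: P4@Q0 runs 1, rem=9, I/O yield, promote→Q0. Q0=[P3,P4] Q1=[P1,P2] Q2=[]
t=24-26: P3@Q0 runs 2, rem=1, I/O yield, promote→Q0. Q0=[P4,P3] Q1=[P1,P2] Q2=[]
t=26-27: P4@Q0 runs 1, rem=8, I/O yield, promote→Q0. Q0=[P3,P4] Q1=[P1,P2] Q2=[]
t=27-28: P3@Q0 runs 1, rem=0, completes. Q0=[P4] Q1=[P1,P2] Q2=[]
t=28-29: P4@Q0 runs 1, rem=7, I/O yield, promote→Q0. Q0=[P4] Q1=[P1,P2] Q2=[]
t=29-30: P4@Q0 runs 1, rem=6, I/O yield, promote→Q0. Q0=[P4] Q1=[P1,P2] Q2=[]
t=30-31: P4@Q0 runs 1, rem=5, I/O yield, promote→Q0. Q0=[P4] Q1=[P1,P2] Q2=[]
t=31-32: P4@Q0 runs 1, rem=4, I/O yield, promote→Q0. Q0=[P4] Q1=[P1,P2] Q2=[]
t=32-33: P4@Q0 runs 1, rem=3, I/O yield, promote→Q0. Q0=[P4] Q1=[P1,P2] Q2=[]
t=33-34: P4@Q0 runs 1, rem=2, I/O yield, promote→Q0. Q0=[P4] Q1=[P1,P2] Q2=[]
t=34-35: P4@Q0 runs 1, rem=1, I/O yield, promote→Q0. Q0=[P4] Q1=[P1,P2] Q2=[]
t=35-36: P4@Q0 runs 1, rem=0, completes. Q0=[] Q1=[P1,P2] Q2=[]
t=36-40: P1@Q1 runs 4, rem=4, quantum used, demote→Q2. Q0=[] Q1=[P2] Q2=[P1]
t=40-43: P2@Q1 runs 3, rem=0, completes. Q0=[] Q1=[] Q2=[P1]
t=43-47: P1@Q2 runs 4, rem=0, completes. Q0=[] Q1=[] Q2=[]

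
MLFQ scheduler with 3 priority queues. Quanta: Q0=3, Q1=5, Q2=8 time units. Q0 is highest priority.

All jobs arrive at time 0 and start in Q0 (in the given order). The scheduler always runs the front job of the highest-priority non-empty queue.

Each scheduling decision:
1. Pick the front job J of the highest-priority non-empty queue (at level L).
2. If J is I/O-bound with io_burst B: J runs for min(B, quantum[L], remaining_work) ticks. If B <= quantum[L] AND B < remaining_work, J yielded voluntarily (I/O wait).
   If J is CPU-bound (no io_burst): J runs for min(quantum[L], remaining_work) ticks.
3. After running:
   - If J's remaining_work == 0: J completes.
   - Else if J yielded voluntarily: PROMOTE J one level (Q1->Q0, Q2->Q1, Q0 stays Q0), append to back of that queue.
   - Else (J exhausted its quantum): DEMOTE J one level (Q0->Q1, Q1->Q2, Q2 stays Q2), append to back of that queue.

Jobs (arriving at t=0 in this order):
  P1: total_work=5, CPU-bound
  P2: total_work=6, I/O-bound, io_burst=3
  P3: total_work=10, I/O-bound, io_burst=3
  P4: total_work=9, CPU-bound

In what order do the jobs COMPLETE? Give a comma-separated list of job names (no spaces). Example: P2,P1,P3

Answer: P2,P3,P1,P4

Derivation:
t=0-3: P1@Q0 runs 3, rem=2, quantum used, demote→Q1. Q0=[P2,P3,P4] Q1=[P1] Q2=[]
t=3-6: P2@Q0 runs 3, rem=3, I/O yield, promote→Q0. Q0=[P3,P4,P2] Q1=[P1] Q2=[]
t=6-9: P3@Q0 runs 3, rem=7, I/O yield, promote→Q0. Q0=[P4,P2,P3] Q1=[P1] Q2=[]
t=9-12: P4@Q0 runs 3, rem=6, quantum used, demote→Q1. Q0=[P2,P3] Q1=[P1,P4] Q2=[]
t=12-15: P2@Q0 runs 3, rem=0, completes. Q0=[P3] Q1=[P1,P4] Q2=[]
t=15-18: P3@Q0 runs 3, rem=4, I/O yield, promote→Q0. Q0=[P3] Q1=[P1,P4] Q2=[]
t=18-21: P3@Q0 runs 3, rem=1, I/O yield, promote→Q0. Q0=[P3] Q1=[P1,P4] Q2=[]
t=21-22: P3@Q0 runs 1, rem=0, completes. Q0=[] Q1=[P1,P4] Q2=[]
t=22-24: P1@Q1 runs 2, rem=0, completes. Q0=[] Q1=[P4] Q2=[]
t=24-29: P4@Q1 runs 5, rem=1, quantum used, demote→Q2. Q0=[] Q1=[] Q2=[P4]
t=29-30: P4@Q2 runs 1, rem=0, completes. Q0=[] Q1=[] Q2=[]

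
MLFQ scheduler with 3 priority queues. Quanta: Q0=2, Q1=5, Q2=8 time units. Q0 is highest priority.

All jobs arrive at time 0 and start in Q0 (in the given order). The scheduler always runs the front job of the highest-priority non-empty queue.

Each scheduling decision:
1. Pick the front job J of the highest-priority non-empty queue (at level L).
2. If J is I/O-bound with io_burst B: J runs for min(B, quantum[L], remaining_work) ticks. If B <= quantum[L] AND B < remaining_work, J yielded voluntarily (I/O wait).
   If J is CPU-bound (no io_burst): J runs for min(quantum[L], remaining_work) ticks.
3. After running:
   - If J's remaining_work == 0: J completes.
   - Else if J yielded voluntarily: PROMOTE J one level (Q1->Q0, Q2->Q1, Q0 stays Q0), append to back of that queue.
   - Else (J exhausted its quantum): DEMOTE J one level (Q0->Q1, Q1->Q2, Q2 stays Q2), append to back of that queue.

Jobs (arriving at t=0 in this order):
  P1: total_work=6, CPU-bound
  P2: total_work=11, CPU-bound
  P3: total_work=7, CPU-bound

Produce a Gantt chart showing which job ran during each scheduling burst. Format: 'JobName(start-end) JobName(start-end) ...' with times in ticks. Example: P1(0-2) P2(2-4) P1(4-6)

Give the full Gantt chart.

t=0-2: P1@Q0 runs 2, rem=4, quantum used, demote→Q1. Q0=[P2,P3] Q1=[P1] Q2=[]
t=2-4: P2@Q0 runs 2, rem=9, quantum used, demote→Q1. Q0=[P3] Q1=[P1,P2] Q2=[]
t=4-6: P3@Q0 runs 2, rem=5, quantum used, demote→Q1. Q0=[] Q1=[P1,P2,P3] Q2=[]
t=6-10: P1@Q1 runs 4, rem=0, completes. Q0=[] Q1=[P2,P3] Q2=[]
t=10-15: P2@Q1 runs 5, rem=4, quantum used, demote→Q2. Q0=[] Q1=[P3] Q2=[P2]
t=15-20: P3@Q1 runs 5, rem=0, completes. Q0=[] Q1=[] Q2=[P2]
t=20-24: P2@Q2 runs 4, rem=0, completes. Q0=[] Q1=[] Q2=[]

Answer: P1(0-2) P2(2-4) P3(4-6) P1(6-10) P2(10-15) P3(15-20) P2(20-24)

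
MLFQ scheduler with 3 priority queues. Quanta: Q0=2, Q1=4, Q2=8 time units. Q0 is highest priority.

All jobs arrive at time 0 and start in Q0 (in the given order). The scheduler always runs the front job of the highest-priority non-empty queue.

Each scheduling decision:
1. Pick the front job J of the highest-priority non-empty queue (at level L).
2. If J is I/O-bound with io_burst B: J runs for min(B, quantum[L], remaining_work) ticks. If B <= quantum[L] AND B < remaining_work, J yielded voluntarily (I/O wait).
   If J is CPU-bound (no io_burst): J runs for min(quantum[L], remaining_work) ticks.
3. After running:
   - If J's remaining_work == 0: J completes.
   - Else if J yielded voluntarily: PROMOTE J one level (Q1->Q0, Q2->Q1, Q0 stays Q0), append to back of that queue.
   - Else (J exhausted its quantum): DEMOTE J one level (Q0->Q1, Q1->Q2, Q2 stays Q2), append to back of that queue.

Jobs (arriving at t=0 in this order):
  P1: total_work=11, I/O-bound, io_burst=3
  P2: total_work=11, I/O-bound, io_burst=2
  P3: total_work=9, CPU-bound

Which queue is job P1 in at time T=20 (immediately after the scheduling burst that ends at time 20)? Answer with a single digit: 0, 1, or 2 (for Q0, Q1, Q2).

Answer: 1

Derivation:
t=0-2: P1@Q0 runs 2, rem=9, quantum used, demote→Q1. Q0=[P2,P3] Q1=[P1] Q2=[]
t=2-4: P2@Q0 runs 2, rem=9, I/O yield, promote→Q0. Q0=[P3,P2] Q1=[P1] Q2=[]
t=4-6: P3@Q0 runs 2, rem=7, quantum used, demote→Q1. Q0=[P2] Q1=[P1,P3] Q2=[]
t=6-8: P2@Q0 runs 2, rem=7, I/O yield, promote→Q0. Q0=[P2] Q1=[P1,P3] Q2=[]
t=8-10: P2@Q0 runs 2, rem=5, I/O yield, promote→Q0. Q0=[P2] Q1=[P1,P3] Q2=[]
t=10-12: P2@Q0 runs 2, rem=3, I/O yield, promote→Q0. Q0=[P2] Q1=[P1,P3] Q2=[]
t=12-14: P2@Q0 runs 2, rem=1, I/O yield, promote→Q0. Q0=[P2] Q1=[P1,P3] Q2=[]
t=14-15: P2@Q0 runs 1, rem=0, completes. Q0=[] Q1=[P1,P3] Q2=[]
t=15-18: P1@Q1 runs 3, rem=6, I/O yield, promote→Q0. Q0=[P1] Q1=[P3] Q2=[]
t=18-20: P1@Q0 runs 2, rem=4, quantum used, demote→Q1. Q0=[] Q1=[P3,P1] Q2=[]
t=20-24: P3@Q1 runs 4, rem=3, quantum used, demote→Q2. Q0=[] Q1=[P1] Q2=[P3]
t=24-27: P1@Q1 runs 3, rem=1, I/O yield, promote→Q0. Q0=[P1] Q1=[] Q2=[P3]
t=27-28: P1@Q0 runs 1, rem=0, completes. Q0=[] Q1=[] Q2=[P3]
t=28-31: P3@Q2 runs 3, rem=0, completes. Q0=[] Q1=[] Q2=[]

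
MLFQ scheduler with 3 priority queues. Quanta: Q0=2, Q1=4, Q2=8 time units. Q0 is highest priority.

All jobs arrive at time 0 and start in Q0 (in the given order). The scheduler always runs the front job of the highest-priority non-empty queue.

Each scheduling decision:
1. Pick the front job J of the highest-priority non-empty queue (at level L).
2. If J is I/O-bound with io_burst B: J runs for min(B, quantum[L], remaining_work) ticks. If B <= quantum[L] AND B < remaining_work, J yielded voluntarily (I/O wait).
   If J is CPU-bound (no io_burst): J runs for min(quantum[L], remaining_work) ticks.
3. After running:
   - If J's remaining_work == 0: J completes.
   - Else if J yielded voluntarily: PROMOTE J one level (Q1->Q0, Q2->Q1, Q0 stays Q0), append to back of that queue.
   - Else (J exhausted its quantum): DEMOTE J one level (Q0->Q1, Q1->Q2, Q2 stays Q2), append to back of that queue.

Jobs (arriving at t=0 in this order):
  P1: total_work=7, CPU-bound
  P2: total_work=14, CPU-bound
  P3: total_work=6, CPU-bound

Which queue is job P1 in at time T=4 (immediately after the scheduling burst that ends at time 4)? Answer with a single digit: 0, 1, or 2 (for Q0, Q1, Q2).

Answer: 1

Derivation:
t=0-2: P1@Q0 runs 2, rem=5, quantum used, demote→Q1. Q0=[P2,P3] Q1=[P1] Q2=[]
t=2-4: P2@Q0 runs 2, rem=12, quantum used, demote→Q1. Q0=[P3] Q1=[P1,P2] Q2=[]
t=4-6: P3@Q0 runs 2, rem=4, quantum used, demote→Q1. Q0=[] Q1=[P1,P2,P3] Q2=[]
t=6-10: P1@Q1 runs 4, rem=1, quantum used, demote→Q2. Q0=[] Q1=[P2,P3] Q2=[P1]
t=10-14: P2@Q1 runs 4, rem=8, quantum used, demote→Q2. Q0=[] Q1=[P3] Q2=[P1,P2]
t=14-18: P3@Q1 runs 4, rem=0, completes. Q0=[] Q1=[] Q2=[P1,P2]
t=18-19: P1@Q2 runs 1, rem=0, completes. Q0=[] Q1=[] Q2=[P2]
t=19-27: P2@Q2 runs 8, rem=0, completes. Q0=[] Q1=[] Q2=[]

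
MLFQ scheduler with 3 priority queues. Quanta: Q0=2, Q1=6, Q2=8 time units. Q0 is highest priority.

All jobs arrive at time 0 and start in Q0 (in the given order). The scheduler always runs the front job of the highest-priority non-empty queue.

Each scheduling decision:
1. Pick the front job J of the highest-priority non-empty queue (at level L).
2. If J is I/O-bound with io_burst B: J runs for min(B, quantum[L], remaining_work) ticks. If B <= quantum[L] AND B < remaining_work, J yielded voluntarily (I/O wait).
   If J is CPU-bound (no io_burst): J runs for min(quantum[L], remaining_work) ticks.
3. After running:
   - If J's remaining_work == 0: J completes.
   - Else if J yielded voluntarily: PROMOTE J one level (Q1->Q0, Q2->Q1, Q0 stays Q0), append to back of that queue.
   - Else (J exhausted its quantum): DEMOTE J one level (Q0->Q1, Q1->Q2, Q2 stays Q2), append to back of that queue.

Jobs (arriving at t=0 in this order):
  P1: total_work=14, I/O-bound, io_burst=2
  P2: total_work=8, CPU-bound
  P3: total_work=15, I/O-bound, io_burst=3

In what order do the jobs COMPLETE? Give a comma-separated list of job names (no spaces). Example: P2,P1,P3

Answer: P1,P2,P3

Derivation:
t=0-2: P1@Q0 runs 2, rem=12, I/O yield, promote→Q0. Q0=[P2,P3,P1] Q1=[] Q2=[]
t=2-4: P2@Q0 runs 2, rem=6, quantum used, demote→Q1. Q0=[P3,P1] Q1=[P2] Q2=[]
t=4-6: P3@Q0 runs 2, rem=13, quantum used, demote→Q1. Q0=[P1] Q1=[P2,P3] Q2=[]
t=6-8: P1@Q0 runs 2, rem=10, I/O yield, promote→Q0. Q0=[P1] Q1=[P2,P3] Q2=[]
t=8-10: P1@Q0 runs 2, rem=8, I/O yield, promote→Q0. Q0=[P1] Q1=[P2,P3] Q2=[]
t=10-12: P1@Q0 runs 2, rem=6, I/O yield, promote→Q0. Q0=[P1] Q1=[P2,P3] Q2=[]
t=12-14: P1@Q0 runs 2, rem=4, I/O yield, promote→Q0. Q0=[P1] Q1=[P2,P3] Q2=[]
t=14-16: P1@Q0 runs 2, rem=2, I/O yield, promote→Q0. Q0=[P1] Q1=[P2,P3] Q2=[]
t=16-18: P1@Q0 runs 2, rem=0, completes. Q0=[] Q1=[P2,P3] Q2=[]
t=18-24: P2@Q1 runs 6, rem=0, completes. Q0=[] Q1=[P3] Q2=[]
t=24-27: P3@Q1 runs 3, rem=10, I/O yield, promote→Q0. Q0=[P3] Q1=[] Q2=[]
t=27-29: P3@Q0 runs 2, rem=8, quantum used, demote→Q1. Q0=[] Q1=[P3] Q2=[]
t=29-32: P3@Q1 runs 3, rem=5, I/O yield, promote→Q0. Q0=[P3] Q1=[] Q2=[]
t=32-34: P3@Q0 runs 2, rem=3, quantum used, demote→Q1. Q0=[] Q1=[P3] Q2=[]
t=34-37: P3@Q1 runs 3, rem=0, completes. Q0=[] Q1=[] Q2=[]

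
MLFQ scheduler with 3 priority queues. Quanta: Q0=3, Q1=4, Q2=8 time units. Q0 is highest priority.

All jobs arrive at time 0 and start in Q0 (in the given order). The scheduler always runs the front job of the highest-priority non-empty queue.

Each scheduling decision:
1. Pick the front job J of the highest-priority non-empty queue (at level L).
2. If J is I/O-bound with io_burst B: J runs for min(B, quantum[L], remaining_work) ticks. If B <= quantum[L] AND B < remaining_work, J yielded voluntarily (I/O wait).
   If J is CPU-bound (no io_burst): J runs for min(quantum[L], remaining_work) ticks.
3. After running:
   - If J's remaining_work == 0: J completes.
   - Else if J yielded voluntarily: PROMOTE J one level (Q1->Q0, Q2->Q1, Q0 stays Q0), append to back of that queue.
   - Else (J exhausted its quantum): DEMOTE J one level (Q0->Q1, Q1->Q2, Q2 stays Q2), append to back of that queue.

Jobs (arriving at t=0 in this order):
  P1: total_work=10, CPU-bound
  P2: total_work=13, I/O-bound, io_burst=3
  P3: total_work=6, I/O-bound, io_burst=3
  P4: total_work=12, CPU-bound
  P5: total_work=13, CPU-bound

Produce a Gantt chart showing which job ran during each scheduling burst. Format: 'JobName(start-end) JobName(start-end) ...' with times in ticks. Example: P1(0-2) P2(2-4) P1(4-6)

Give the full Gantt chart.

Answer: P1(0-3) P2(3-6) P3(6-9) P4(9-12) P5(12-15) P2(15-18) P3(18-21) P2(21-24) P2(24-27) P2(27-28) P1(28-32) P4(32-36) P5(36-40) P1(40-43) P4(43-48) P5(48-54)

Derivation:
t=0-3: P1@Q0 runs 3, rem=7, quantum used, demote→Q1. Q0=[P2,P3,P4,P5] Q1=[P1] Q2=[]
t=3-6: P2@Q0 runs 3, rem=10, I/O yield, promote→Q0. Q0=[P3,P4,P5,P2] Q1=[P1] Q2=[]
t=6-9: P3@Q0 runs 3, rem=3, I/O yield, promote→Q0. Q0=[P4,P5,P2,P3] Q1=[P1] Q2=[]
t=9-12: P4@Q0 runs 3, rem=9, quantum used, demote→Q1. Q0=[P5,P2,P3] Q1=[P1,P4] Q2=[]
t=12-15: P5@Q0 runs 3, rem=10, quantum used, demote→Q1. Q0=[P2,P3] Q1=[P1,P4,P5] Q2=[]
t=15-18: P2@Q0 runs 3, rem=7, I/O yield, promote→Q0. Q0=[P3,P2] Q1=[P1,P4,P5] Q2=[]
t=18-21: P3@Q0 runs 3, rem=0, completes. Q0=[P2] Q1=[P1,P4,P5] Q2=[]
t=21-24: P2@Q0 runs 3, rem=4, I/O yield, promote→Q0. Q0=[P2] Q1=[P1,P4,P5] Q2=[]
t=24-27: P2@Q0 runs 3, rem=1, I/O yield, promote→Q0. Q0=[P2] Q1=[P1,P4,P5] Q2=[]
t=27-28: P2@Q0 runs 1, rem=0, completes. Q0=[] Q1=[P1,P4,P5] Q2=[]
t=28-32: P1@Q1 runs 4, rem=3, quantum used, demote→Q2. Q0=[] Q1=[P4,P5] Q2=[P1]
t=32-36: P4@Q1 runs 4, rem=5, quantum used, demote→Q2. Q0=[] Q1=[P5] Q2=[P1,P4]
t=36-40: P5@Q1 runs 4, rem=6, quantum used, demote→Q2. Q0=[] Q1=[] Q2=[P1,P4,P5]
t=40-43: P1@Q2 runs 3, rem=0, completes. Q0=[] Q1=[] Q2=[P4,P5]
t=43-48: P4@Q2 runs 5, rem=0, completes. Q0=[] Q1=[] Q2=[P5]
t=48-54: P5@Q2 runs 6, rem=0, completes. Q0=[] Q1=[] Q2=[]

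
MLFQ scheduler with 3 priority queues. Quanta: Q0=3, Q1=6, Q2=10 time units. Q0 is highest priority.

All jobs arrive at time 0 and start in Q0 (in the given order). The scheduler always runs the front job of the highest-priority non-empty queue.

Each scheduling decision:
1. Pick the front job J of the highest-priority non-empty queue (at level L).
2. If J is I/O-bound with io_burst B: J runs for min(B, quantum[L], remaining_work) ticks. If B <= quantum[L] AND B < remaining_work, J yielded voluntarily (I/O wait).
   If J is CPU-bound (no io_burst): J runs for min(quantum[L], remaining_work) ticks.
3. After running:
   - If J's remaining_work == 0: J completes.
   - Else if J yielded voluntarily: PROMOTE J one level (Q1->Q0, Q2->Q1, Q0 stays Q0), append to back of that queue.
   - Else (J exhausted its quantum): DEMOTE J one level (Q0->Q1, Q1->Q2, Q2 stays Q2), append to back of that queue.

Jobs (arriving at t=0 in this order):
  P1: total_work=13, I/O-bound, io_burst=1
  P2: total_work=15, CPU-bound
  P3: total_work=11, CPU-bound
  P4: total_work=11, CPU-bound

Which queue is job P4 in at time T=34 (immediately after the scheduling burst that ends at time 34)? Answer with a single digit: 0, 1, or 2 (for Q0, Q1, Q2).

Answer: 1

Derivation:
t=0-1: P1@Q0 runs 1, rem=12, I/O yield, promote→Q0. Q0=[P2,P3,P4,P1] Q1=[] Q2=[]
t=1-4: P2@Q0 runs 3, rem=12, quantum used, demote→Q1. Q0=[P3,P4,P1] Q1=[P2] Q2=[]
t=4-7: P3@Q0 runs 3, rem=8, quantum used, demote→Q1. Q0=[P4,P1] Q1=[P2,P3] Q2=[]
t=7-10: P4@Q0 runs 3, rem=8, quantum used, demote→Q1. Q0=[P1] Q1=[P2,P3,P4] Q2=[]
t=10-11: P1@Q0 runs 1, rem=11, I/O yield, promote→Q0. Q0=[P1] Q1=[P2,P3,P4] Q2=[]
t=11-12: P1@Q0 runs 1, rem=10, I/O yield, promote→Q0. Q0=[P1] Q1=[P2,P3,P4] Q2=[]
t=12-13: P1@Q0 runs 1, rem=9, I/O yield, promote→Q0. Q0=[P1] Q1=[P2,P3,P4] Q2=[]
t=13-14: P1@Q0 runs 1, rem=8, I/O yield, promote→Q0. Q0=[P1] Q1=[P2,P3,P4] Q2=[]
t=14-15: P1@Q0 runs 1, rem=7, I/O yield, promote→Q0. Q0=[P1] Q1=[P2,P3,P4] Q2=[]
t=15-16: P1@Q0 runs 1, rem=6, I/O yield, promote→Q0. Q0=[P1] Q1=[P2,P3,P4] Q2=[]
t=16-17: P1@Q0 runs 1, rem=5, I/O yield, promote→Q0. Q0=[P1] Q1=[P2,P3,P4] Q2=[]
t=17-18: P1@Q0 runs 1, rem=4, I/O yield, promote→Q0. Q0=[P1] Q1=[P2,P3,P4] Q2=[]
t=18-19: P1@Q0 runs 1, rem=3, I/O yield, promote→Q0. Q0=[P1] Q1=[P2,P3,P4] Q2=[]
t=19-20: P1@Q0 runs 1, rem=2, I/O yield, promote→Q0. Q0=[P1] Q1=[P2,P3,P4] Q2=[]
t=20-21: P1@Q0 runs 1, rem=1, I/O yield, promote→Q0. Q0=[P1] Q1=[P2,P3,P4] Q2=[]
t=21-22: P1@Q0 runs 1, rem=0, completes. Q0=[] Q1=[P2,P3,P4] Q2=[]
t=22-28: P2@Q1 runs 6, rem=6, quantum used, demote→Q2. Q0=[] Q1=[P3,P4] Q2=[P2]
t=28-34: P3@Q1 runs 6, rem=2, quantum used, demote→Q2. Q0=[] Q1=[P4] Q2=[P2,P3]
t=34-40: P4@Q1 runs 6, rem=2, quantum used, demote→Q2. Q0=[] Q1=[] Q2=[P2,P3,P4]
t=40-46: P2@Q2 runs 6, rem=0, completes. Q0=[] Q1=[] Q2=[P3,P4]
t=46-48: P3@Q2 runs 2, rem=0, completes. Q0=[] Q1=[] Q2=[P4]
t=48-50: P4@Q2 runs 2, rem=0, completes. Q0=[] Q1=[] Q2=[]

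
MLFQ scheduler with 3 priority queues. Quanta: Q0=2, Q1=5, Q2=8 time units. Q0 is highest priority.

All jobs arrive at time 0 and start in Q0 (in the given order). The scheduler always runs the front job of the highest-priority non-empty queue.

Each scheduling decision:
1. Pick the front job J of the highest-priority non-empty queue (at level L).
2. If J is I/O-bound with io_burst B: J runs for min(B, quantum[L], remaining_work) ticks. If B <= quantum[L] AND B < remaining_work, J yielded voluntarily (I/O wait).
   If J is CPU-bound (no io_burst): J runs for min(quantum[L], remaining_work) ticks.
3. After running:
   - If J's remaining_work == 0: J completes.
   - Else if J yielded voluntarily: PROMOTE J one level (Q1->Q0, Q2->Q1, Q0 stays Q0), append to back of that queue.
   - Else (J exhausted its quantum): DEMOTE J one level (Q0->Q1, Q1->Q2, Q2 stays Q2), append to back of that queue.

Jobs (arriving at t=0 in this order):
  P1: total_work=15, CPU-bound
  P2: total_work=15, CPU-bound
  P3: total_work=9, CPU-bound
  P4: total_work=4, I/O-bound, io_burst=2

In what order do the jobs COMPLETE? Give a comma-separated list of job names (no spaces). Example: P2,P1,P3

t=0-2: P1@Q0 runs 2, rem=13, quantum used, demote→Q1. Q0=[P2,P3,P4] Q1=[P1] Q2=[]
t=2-4: P2@Q0 runs 2, rem=13, quantum used, demote→Q1. Q0=[P3,P4] Q1=[P1,P2] Q2=[]
t=4-6: P3@Q0 runs 2, rem=7, quantum used, demote→Q1. Q0=[P4] Q1=[P1,P2,P3] Q2=[]
t=6-8: P4@Q0 runs 2, rem=2, I/O yield, promote→Q0. Q0=[P4] Q1=[P1,P2,P3] Q2=[]
t=8-10: P4@Q0 runs 2, rem=0, completes. Q0=[] Q1=[P1,P2,P3] Q2=[]
t=10-15: P1@Q1 runs 5, rem=8, quantum used, demote→Q2. Q0=[] Q1=[P2,P3] Q2=[P1]
t=15-20: P2@Q1 runs 5, rem=8, quantum used, demote→Q2. Q0=[] Q1=[P3] Q2=[P1,P2]
t=20-25: P3@Q1 runs 5, rem=2, quantum used, demote→Q2. Q0=[] Q1=[] Q2=[P1,P2,P3]
t=25-33: P1@Q2 runs 8, rem=0, completes. Q0=[] Q1=[] Q2=[P2,P3]
t=33-41: P2@Q2 runs 8, rem=0, completes. Q0=[] Q1=[] Q2=[P3]
t=41-43: P3@Q2 runs 2, rem=0, completes. Q0=[] Q1=[] Q2=[]

Answer: P4,P1,P2,P3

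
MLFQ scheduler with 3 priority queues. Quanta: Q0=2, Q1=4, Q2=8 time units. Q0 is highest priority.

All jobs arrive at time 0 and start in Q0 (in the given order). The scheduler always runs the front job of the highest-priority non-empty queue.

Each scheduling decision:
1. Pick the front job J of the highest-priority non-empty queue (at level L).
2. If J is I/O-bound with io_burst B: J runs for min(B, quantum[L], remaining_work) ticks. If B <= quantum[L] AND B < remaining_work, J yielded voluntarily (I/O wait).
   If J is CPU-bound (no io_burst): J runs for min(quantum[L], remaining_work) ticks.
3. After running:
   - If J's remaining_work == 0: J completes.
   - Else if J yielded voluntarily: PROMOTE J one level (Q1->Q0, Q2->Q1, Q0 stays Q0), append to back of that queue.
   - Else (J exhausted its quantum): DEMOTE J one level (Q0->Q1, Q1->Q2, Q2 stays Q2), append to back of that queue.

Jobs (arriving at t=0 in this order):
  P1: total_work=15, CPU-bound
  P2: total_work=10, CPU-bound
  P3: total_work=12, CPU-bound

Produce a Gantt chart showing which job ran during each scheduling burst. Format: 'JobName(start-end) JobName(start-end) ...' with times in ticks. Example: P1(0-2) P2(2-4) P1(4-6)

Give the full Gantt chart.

t=0-2: P1@Q0 runs 2, rem=13, quantum used, demote→Q1. Q0=[P2,P3] Q1=[P1] Q2=[]
t=2-4: P2@Q0 runs 2, rem=8, quantum used, demote→Q1. Q0=[P3] Q1=[P1,P2] Q2=[]
t=4-6: P3@Q0 runs 2, rem=10, quantum used, demote→Q1. Q0=[] Q1=[P1,P2,P3] Q2=[]
t=6-10: P1@Q1 runs 4, rem=9, quantum used, demote→Q2. Q0=[] Q1=[P2,P3] Q2=[P1]
t=10-14: P2@Q1 runs 4, rem=4, quantum used, demote→Q2. Q0=[] Q1=[P3] Q2=[P1,P2]
t=14-18: P3@Q1 runs 4, rem=6, quantum used, demote→Q2. Q0=[] Q1=[] Q2=[P1,P2,P3]
t=18-26: P1@Q2 runs 8, rem=1, quantum used, demote→Q2. Q0=[] Q1=[] Q2=[P2,P3,P1]
t=26-30: P2@Q2 runs 4, rem=0, completes. Q0=[] Q1=[] Q2=[P3,P1]
t=30-36: P3@Q2 runs 6, rem=0, completes. Q0=[] Q1=[] Q2=[P1]
t=36-37: P1@Q2 runs 1, rem=0, completes. Q0=[] Q1=[] Q2=[]

Answer: P1(0-2) P2(2-4) P3(4-6) P1(6-10) P2(10-14) P3(14-18) P1(18-26) P2(26-30) P3(30-36) P1(36-37)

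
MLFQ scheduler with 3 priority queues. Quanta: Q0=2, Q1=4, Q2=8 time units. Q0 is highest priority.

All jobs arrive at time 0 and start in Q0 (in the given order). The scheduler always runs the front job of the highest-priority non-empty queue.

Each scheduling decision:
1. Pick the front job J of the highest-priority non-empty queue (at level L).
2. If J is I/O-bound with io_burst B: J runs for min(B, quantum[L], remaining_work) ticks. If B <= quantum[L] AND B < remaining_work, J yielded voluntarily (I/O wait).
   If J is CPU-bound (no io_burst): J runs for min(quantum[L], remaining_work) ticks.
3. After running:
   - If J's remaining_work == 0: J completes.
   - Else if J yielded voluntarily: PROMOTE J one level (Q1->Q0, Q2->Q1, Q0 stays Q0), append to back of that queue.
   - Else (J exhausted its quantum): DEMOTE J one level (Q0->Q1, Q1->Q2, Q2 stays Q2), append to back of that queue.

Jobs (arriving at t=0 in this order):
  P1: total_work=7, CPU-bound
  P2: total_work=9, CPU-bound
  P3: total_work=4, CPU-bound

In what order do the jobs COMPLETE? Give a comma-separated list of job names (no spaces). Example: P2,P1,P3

t=0-2: P1@Q0 runs 2, rem=5, quantum used, demote→Q1. Q0=[P2,P3] Q1=[P1] Q2=[]
t=2-4: P2@Q0 runs 2, rem=7, quantum used, demote→Q1. Q0=[P3] Q1=[P1,P2] Q2=[]
t=4-6: P3@Q0 runs 2, rem=2, quantum used, demote→Q1. Q0=[] Q1=[P1,P2,P3] Q2=[]
t=6-10: P1@Q1 runs 4, rem=1, quantum used, demote→Q2. Q0=[] Q1=[P2,P3] Q2=[P1]
t=10-14: P2@Q1 runs 4, rem=3, quantum used, demote→Q2. Q0=[] Q1=[P3] Q2=[P1,P2]
t=14-16: P3@Q1 runs 2, rem=0, completes. Q0=[] Q1=[] Q2=[P1,P2]
t=16-17: P1@Q2 runs 1, rem=0, completes. Q0=[] Q1=[] Q2=[P2]
t=17-20: P2@Q2 runs 3, rem=0, completes. Q0=[] Q1=[] Q2=[]

Answer: P3,P1,P2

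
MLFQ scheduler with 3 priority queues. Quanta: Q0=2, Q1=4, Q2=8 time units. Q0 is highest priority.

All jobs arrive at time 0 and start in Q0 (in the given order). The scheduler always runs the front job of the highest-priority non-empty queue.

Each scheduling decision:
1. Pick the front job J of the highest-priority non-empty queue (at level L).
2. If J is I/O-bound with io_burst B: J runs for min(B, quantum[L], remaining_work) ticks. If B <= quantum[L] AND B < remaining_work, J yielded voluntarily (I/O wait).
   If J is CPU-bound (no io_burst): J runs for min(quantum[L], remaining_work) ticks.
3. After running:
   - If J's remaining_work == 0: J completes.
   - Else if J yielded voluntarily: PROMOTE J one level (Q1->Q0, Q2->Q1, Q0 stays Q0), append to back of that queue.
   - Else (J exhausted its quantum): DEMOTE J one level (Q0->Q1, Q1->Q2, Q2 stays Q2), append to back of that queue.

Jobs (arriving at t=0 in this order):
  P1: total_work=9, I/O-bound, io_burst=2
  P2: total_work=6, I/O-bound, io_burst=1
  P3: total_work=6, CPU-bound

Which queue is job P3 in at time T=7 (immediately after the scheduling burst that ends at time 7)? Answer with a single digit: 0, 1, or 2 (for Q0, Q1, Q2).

t=0-2: P1@Q0 runs 2, rem=7, I/O yield, promote→Q0. Q0=[P2,P3,P1] Q1=[] Q2=[]
t=2-3: P2@Q0 runs 1, rem=5, I/O yield, promote→Q0. Q0=[P3,P1,P2] Q1=[] Q2=[]
t=3-5: P3@Q0 runs 2, rem=4, quantum used, demote→Q1. Q0=[P1,P2] Q1=[P3] Q2=[]
t=5-7: P1@Q0 runs 2, rem=5, I/O yield, promote→Q0. Q0=[P2,P1] Q1=[P3] Q2=[]
t=7-8: P2@Q0 runs 1, rem=4, I/O yield, promote→Q0. Q0=[P1,P2] Q1=[P3] Q2=[]
t=8-10: P1@Q0 runs 2, rem=3, I/O yield, promote→Q0. Q0=[P2,P1] Q1=[P3] Q2=[]
t=10-11: P2@Q0 runs 1, rem=3, I/O yield, promote→Q0. Q0=[P1,P2] Q1=[P3] Q2=[]
t=11-13: P1@Q0 runs 2, rem=1, I/O yield, promote→Q0. Q0=[P2,P1] Q1=[P3] Q2=[]
t=13-14: P2@Q0 runs 1, rem=2, I/O yield, promote→Q0. Q0=[P1,P2] Q1=[P3] Q2=[]
t=14-15: P1@Q0 runs 1, rem=0, completes. Q0=[P2] Q1=[P3] Q2=[]
t=15-16: P2@Q0 runs 1, rem=1, I/O yield, promote→Q0. Q0=[P2] Q1=[P3] Q2=[]
t=16-17: P2@Q0 runs 1, rem=0, completes. Q0=[] Q1=[P3] Q2=[]
t=17-21: P3@Q1 runs 4, rem=0, completes. Q0=[] Q1=[] Q2=[]

Answer: 1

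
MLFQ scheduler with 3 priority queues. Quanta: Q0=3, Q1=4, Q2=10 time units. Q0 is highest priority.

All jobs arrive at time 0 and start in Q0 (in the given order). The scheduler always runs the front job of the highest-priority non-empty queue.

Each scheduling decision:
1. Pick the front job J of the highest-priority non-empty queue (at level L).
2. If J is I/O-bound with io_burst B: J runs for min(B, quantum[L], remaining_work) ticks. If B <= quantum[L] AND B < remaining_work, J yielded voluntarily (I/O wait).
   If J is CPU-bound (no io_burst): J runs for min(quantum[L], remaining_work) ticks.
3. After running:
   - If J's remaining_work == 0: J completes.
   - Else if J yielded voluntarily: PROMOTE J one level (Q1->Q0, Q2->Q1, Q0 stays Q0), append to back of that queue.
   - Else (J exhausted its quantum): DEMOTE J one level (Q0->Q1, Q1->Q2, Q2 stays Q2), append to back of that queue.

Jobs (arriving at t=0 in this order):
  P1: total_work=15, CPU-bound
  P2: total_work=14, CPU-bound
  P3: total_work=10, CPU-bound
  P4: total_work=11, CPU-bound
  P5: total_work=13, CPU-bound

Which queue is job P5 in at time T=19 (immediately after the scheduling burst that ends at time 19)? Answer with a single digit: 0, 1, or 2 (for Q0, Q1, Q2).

Answer: 1

Derivation:
t=0-3: P1@Q0 runs 3, rem=12, quantum used, demote→Q1. Q0=[P2,P3,P4,P5] Q1=[P1] Q2=[]
t=3-6: P2@Q0 runs 3, rem=11, quantum used, demote→Q1. Q0=[P3,P4,P5] Q1=[P1,P2] Q2=[]
t=6-9: P3@Q0 runs 3, rem=7, quantum used, demote→Q1. Q0=[P4,P5] Q1=[P1,P2,P3] Q2=[]
t=9-12: P4@Q0 runs 3, rem=8, quantum used, demote→Q1. Q0=[P5] Q1=[P1,P2,P3,P4] Q2=[]
t=12-15: P5@Q0 runs 3, rem=10, quantum used, demote→Q1. Q0=[] Q1=[P1,P2,P3,P4,P5] Q2=[]
t=15-19: P1@Q1 runs 4, rem=8, quantum used, demote→Q2. Q0=[] Q1=[P2,P3,P4,P5] Q2=[P1]
t=19-23: P2@Q1 runs 4, rem=7, quantum used, demote→Q2. Q0=[] Q1=[P3,P4,P5] Q2=[P1,P2]
t=23-27: P3@Q1 runs 4, rem=3, quantum used, demote→Q2. Q0=[] Q1=[P4,P5] Q2=[P1,P2,P3]
t=27-31: P4@Q1 runs 4, rem=4, quantum used, demote→Q2. Q0=[] Q1=[P5] Q2=[P1,P2,P3,P4]
t=31-35: P5@Q1 runs 4, rem=6, quantum used, demote→Q2. Q0=[] Q1=[] Q2=[P1,P2,P3,P4,P5]
t=35-43: P1@Q2 runs 8, rem=0, completes. Q0=[] Q1=[] Q2=[P2,P3,P4,P5]
t=43-50: P2@Q2 runs 7, rem=0, completes. Q0=[] Q1=[] Q2=[P3,P4,P5]
t=50-53: P3@Q2 runs 3, rem=0, completes. Q0=[] Q1=[] Q2=[P4,P5]
t=53-57: P4@Q2 runs 4, rem=0, completes. Q0=[] Q1=[] Q2=[P5]
t=57-63: P5@Q2 runs 6, rem=0, completes. Q0=[] Q1=[] Q2=[]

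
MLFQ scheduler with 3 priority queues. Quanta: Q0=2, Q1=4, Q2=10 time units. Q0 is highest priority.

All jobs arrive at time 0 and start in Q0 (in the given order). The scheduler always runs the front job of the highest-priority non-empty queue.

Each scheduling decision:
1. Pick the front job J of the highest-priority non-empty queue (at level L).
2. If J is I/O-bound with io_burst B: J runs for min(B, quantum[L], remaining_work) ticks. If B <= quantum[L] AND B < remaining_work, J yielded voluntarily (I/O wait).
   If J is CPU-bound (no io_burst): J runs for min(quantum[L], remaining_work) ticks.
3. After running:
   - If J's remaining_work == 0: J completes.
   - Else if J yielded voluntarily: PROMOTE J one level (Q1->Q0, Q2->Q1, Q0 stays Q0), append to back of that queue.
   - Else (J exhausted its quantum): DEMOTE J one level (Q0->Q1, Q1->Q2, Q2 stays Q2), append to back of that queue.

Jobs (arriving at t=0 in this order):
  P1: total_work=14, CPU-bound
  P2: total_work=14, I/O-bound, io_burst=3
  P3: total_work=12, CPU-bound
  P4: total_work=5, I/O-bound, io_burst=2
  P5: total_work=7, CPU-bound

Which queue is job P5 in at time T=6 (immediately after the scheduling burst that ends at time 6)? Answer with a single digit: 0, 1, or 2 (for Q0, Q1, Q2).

Answer: 0

Derivation:
t=0-2: P1@Q0 runs 2, rem=12, quantum used, demote→Q1. Q0=[P2,P3,P4,P5] Q1=[P1] Q2=[]
t=2-4: P2@Q0 runs 2, rem=12, quantum used, demote→Q1. Q0=[P3,P4,P5] Q1=[P1,P2] Q2=[]
t=4-6: P3@Q0 runs 2, rem=10, quantum used, demote→Q1. Q0=[P4,P5] Q1=[P1,P2,P3] Q2=[]
t=6-8: P4@Q0 runs 2, rem=3, I/O yield, promote→Q0. Q0=[P5,P4] Q1=[P1,P2,P3] Q2=[]
t=8-10: P5@Q0 runs 2, rem=5, quantum used, demote→Q1. Q0=[P4] Q1=[P1,P2,P3,P5] Q2=[]
t=10-12: P4@Q0 runs 2, rem=1, I/O yield, promote→Q0. Q0=[P4] Q1=[P1,P2,P3,P5] Q2=[]
t=12-13: P4@Q0 runs 1, rem=0, completes. Q0=[] Q1=[P1,P2,P3,P5] Q2=[]
t=13-17: P1@Q1 runs 4, rem=8, quantum used, demote→Q2. Q0=[] Q1=[P2,P3,P5] Q2=[P1]
t=17-20: P2@Q1 runs 3, rem=9, I/O yield, promote→Q0. Q0=[P2] Q1=[P3,P5] Q2=[P1]
t=20-22: P2@Q0 runs 2, rem=7, quantum used, demote→Q1. Q0=[] Q1=[P3,P5,P2] Q2=[P1]
t=22-26: P3@Q1 runs 4, rem=6, quantum used, demote→Q2. Q0=[] Q1=[P5,P2] Q2=[P1,P3]
t=26-30: P5@Q1 runs 4, rem=1, quantum used, demote→Q2. Q0=[] Q1=[P2] Q2=[P1,P3,P5]
t=30-33: P2@Q1 runs 3, rem=4, I/O yield, promote→Q0. Q0=[P2] Q1=[] Q2=[P1,P3,P5]
t=33-35: P2@Q0 runs 2, rem=2, quantum used, demote→Q1. Q0=[] Q1=[P2] Q2=[P1,P3,P5]
t=35-37: P2@Q1 runs 2, rem=0, completes. Q0=[] Q1=[] Q2=[P1,P3,P5]
t=37-45: P1@Q2 runs 8, rem=0, completes. Q0=[] Q1=[] Q2=[P3,P5]
t=45-51: P3@Q2 runs 6, rem=0, completes. Q0=[] Q1=[] Q2=[P5]
t=51-52: P5@Q2 runs 1, rem=0, completes. Q0=[] Q1=[] Q2=[]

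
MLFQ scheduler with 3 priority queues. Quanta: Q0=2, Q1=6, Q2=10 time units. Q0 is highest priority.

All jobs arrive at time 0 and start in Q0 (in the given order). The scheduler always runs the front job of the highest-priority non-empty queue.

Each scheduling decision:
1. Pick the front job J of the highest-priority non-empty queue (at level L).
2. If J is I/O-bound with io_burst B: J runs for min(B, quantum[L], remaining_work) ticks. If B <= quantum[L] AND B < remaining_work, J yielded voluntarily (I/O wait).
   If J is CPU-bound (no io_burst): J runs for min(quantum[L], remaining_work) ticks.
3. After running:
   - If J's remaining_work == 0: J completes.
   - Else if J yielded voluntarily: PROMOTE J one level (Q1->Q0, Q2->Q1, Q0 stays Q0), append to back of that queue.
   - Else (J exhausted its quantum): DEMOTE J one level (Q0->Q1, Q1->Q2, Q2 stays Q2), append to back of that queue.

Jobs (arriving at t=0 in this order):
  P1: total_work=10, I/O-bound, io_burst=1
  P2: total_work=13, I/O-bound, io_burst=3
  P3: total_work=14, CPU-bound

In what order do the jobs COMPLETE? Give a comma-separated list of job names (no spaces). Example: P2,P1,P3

t=0-1: P1@Q0 runs 1, rem=9, I/O yield, promote→Q0. Q0=[P2,P3,P1] Q1=[] Q2=[]
t=1-3: P2@Q0 runs 2, rem=11, quantum used, demote→Q1. Q0=[P3,P1] Q1=[P2] Q2=[]
t=3-5: P3@Q0 runs 2, rem=12, quantum used, demote→Q1. Q0=[P1] Q1=[P2,P3] Q2=[]
t=5-6: P1@Q0 runs 1, rem=8, I/O yield, promote→Q0. Q0=[P1] Q1=[P2,P3] Q2=[]
t=6-7: P1@Q0 runs 1, rem=7, I/O yield, promote→Q0. Q0=[P1] Q1=[P2,P3] Q2=[]
t=7-8: P1@Q0 runs 1, rem=6, I/O yield, promote→Q0. Q0=[P1] Q1=[P2,P3] Q2=[]
t=8-9: P1@Q0 runs 1, rem=5, I/O yield, promote→Q0. Q0=[P1] Q1=[P2,P3] Q2=[]
t=9-10: P1@Q0 runs 1, rem=4, I/O yield, promote→Q0. Q0=[P1] Q1=[P2,P3] Q2=[]
t=10-11: P1@Q0 runs 1, rem=3, I/O yield, promote→Q0. Q0=[P1] Q1=[P2,P3] Q2=[]
t=11-12: P1@Q0 runs 1, rem=2, I/O yield, promote→Q0. Q0=[P1] Q1=[P2,P3] Q2=[]
t=12-13: P1@Q0 runs 1, rem=1, I/O yield, promote→Q0. Q0=[P1] Q1=[P2,P3] Q2=[]
t=13-14: P1@Q0 runs 1, rem=0, completes. Q0=[] Q1=[P2,P3] Q2=[]
t=14-17: P2@Q1 runs 3, rem=8, I/O yield, promote→Q0. Q0=[P2] Q1=[P3] Q2=[]
t=17-19: P2@Q0 runs 2, rem=6, quantum used, demote→Q1. Q0=[] Q1=[P3,P2] Q2=[]
t=19-25: P3@Q1 runs 6, rem=6, quantum used, demote→Q2. Q0=[] Q1=[P2] Q2=[P3]
t=25-28: P2@Q1 runs 3, rem=3, I/O yield, promote→Q0. Q0=[P2] Q1=[] Q2=[P3]
t=28-30: P2@Q0 runs 2, rem=1, quantum used, demote→Q1. Q0=[] Q1=[P2] Q2=[P3]
t=30-31: P2@Q1 runs 1, rem=0, completes. Q0=[] Q1=[] Q2=[P3]
t=31-37: P3@Q2 runs 6, rem=0, completes. Q0=[] Q1=[] Q2=[]

Answer: P1,P2,P3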